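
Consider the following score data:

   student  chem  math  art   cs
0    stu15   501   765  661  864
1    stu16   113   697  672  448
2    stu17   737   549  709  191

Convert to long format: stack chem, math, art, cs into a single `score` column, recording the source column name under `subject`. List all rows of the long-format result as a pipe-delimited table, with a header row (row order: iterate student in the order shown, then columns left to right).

| student | subject | score |
| stu15 | chem | 501 |
| stu15 | math | 765 |
| stu15 | art | 661 |
| stu15 | cs | 864 |
| stu16 | chem | 113 |
| stu16 | math | 697 |
| stu16 | art | 672 |
| stu16 | cs | 448 |
| stu17 | chem | 737 |
| stu17 | math | 549 |
| stu17 | art | 709 |
| stu17 | cs | 191 |

Each (student, column) pair becomes one row: 3 × 4 = 12 rows.
For example, (stu15, chem) → score=501.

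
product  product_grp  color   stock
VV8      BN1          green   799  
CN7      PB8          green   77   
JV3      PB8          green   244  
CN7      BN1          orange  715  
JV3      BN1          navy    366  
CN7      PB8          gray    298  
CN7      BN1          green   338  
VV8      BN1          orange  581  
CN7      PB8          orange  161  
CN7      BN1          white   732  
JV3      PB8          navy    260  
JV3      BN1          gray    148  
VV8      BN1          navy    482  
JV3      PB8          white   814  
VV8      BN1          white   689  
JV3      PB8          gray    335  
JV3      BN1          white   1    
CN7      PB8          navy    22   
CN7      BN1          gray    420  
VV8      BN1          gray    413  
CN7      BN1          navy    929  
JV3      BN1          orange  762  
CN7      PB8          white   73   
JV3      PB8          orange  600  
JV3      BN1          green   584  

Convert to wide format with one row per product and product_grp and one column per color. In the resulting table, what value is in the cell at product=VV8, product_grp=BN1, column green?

799

Wide layout: rows indexed by product and product_grp, columns are the 5 distinct color values (green, orange, navy, gray, white).
Cell (product=VV8, product_grp=BN1, color=green) draws from the long row where product=VV8, product_grp=BN1 and color=green, which has stock=799.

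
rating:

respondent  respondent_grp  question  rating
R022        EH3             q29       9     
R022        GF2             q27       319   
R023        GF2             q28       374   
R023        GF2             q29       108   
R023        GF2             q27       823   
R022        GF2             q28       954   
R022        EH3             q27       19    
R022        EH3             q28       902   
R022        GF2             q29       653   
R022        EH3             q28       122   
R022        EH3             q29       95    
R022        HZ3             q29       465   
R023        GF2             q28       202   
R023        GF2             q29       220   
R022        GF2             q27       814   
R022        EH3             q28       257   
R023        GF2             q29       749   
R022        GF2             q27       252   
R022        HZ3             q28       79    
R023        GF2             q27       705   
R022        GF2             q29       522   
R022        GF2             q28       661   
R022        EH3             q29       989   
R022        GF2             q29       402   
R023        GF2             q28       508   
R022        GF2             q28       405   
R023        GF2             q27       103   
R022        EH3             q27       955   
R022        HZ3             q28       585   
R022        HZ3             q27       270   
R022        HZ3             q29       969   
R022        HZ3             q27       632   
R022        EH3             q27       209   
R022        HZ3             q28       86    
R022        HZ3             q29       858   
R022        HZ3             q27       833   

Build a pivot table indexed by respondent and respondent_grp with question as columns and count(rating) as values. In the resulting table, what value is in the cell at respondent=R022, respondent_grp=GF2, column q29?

Rows with respondent=R022, respondent_grp=GF2 and question=q29: rating values are 653, 522, 402.
3 rows match — count = 3.

3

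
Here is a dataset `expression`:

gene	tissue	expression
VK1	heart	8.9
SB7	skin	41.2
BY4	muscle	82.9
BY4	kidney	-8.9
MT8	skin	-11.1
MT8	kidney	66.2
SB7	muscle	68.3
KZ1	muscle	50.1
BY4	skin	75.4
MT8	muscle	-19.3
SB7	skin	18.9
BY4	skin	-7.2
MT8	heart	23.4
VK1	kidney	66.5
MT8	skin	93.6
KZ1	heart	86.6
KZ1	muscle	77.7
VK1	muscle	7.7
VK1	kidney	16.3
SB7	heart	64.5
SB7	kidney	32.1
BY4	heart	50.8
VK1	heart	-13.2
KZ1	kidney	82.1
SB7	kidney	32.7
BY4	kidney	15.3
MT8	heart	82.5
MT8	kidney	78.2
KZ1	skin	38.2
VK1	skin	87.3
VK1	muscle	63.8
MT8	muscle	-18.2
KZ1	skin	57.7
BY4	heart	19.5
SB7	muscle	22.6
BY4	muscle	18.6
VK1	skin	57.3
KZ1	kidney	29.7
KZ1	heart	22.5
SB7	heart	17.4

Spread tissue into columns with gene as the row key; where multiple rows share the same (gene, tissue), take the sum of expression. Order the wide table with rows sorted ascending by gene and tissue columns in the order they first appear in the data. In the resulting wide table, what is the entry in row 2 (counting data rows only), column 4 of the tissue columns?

With rows sorted ascending by gene, row 2 is gene=KZ1. tissue columns in first-appearance order: heart, skin, muscle, kidney; column 4 is kidney.
Long rows with gene=KZ1, tissue=kidney: 82.1 + 29.7 = 111.8.

111.8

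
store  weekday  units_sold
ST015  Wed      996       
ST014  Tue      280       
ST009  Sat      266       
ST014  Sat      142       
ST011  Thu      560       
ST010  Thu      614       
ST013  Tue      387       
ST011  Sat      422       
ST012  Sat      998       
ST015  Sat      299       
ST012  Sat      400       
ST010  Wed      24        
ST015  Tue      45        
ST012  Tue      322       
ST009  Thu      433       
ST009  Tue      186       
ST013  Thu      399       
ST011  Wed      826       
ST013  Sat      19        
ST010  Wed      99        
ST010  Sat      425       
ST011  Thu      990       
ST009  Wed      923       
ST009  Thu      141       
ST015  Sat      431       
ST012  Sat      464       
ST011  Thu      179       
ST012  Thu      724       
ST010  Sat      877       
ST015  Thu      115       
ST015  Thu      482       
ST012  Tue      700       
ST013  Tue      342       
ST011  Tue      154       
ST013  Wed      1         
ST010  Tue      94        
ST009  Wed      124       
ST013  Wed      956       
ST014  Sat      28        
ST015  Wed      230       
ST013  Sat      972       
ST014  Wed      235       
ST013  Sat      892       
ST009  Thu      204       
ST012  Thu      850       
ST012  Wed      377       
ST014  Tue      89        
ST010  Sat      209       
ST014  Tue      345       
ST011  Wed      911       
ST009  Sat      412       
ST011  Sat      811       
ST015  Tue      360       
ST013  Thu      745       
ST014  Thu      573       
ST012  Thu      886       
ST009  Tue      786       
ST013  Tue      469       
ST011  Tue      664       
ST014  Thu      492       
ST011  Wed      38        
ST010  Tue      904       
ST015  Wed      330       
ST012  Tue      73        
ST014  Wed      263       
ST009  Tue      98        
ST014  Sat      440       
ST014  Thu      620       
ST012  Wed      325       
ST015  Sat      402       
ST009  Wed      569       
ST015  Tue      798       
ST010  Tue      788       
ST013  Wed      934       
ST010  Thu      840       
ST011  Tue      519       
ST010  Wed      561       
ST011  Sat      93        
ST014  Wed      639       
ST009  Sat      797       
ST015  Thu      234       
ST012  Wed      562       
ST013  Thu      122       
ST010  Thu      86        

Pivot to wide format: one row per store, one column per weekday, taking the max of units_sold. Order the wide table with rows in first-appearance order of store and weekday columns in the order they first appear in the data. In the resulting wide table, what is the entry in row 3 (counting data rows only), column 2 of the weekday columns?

786

With rows in first-appearance order of store, row 3 is store=ST009. weekday columns in first-appearance order: Wed, Tue, Sat, Thu; column 2 is Tue.
Long rows with store=ST009, weekday=Tue: max(186, 786, 98) = 786.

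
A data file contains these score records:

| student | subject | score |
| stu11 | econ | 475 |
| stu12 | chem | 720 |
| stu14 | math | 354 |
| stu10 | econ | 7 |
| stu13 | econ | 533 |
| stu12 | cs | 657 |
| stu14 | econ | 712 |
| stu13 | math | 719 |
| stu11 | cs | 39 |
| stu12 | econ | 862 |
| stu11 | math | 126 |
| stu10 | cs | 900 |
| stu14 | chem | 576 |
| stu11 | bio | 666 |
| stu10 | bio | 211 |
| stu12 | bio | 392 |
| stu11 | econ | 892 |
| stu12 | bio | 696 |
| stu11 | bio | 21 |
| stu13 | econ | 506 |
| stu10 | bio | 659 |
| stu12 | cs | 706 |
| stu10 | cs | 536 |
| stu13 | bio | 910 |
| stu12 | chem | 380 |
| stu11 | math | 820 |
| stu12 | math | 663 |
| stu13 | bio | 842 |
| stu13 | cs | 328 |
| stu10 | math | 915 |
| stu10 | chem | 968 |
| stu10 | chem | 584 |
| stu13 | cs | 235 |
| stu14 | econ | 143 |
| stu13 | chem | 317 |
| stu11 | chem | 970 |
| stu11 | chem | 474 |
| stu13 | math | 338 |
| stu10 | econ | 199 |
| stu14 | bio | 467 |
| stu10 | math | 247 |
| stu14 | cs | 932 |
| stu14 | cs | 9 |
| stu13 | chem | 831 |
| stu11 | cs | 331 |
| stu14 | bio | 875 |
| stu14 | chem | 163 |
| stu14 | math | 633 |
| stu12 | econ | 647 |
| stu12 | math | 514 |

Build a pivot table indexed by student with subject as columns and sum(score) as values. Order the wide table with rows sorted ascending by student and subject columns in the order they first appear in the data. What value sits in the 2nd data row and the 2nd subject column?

1444

With rows sorted ascending by student, row 2 is student=stu11. subject columns in first-appearance order: econ, chem, math, cs, bio; column 2 is chem.
Long rows with student=stu11, subject=chem: 970 + 474 = 1444.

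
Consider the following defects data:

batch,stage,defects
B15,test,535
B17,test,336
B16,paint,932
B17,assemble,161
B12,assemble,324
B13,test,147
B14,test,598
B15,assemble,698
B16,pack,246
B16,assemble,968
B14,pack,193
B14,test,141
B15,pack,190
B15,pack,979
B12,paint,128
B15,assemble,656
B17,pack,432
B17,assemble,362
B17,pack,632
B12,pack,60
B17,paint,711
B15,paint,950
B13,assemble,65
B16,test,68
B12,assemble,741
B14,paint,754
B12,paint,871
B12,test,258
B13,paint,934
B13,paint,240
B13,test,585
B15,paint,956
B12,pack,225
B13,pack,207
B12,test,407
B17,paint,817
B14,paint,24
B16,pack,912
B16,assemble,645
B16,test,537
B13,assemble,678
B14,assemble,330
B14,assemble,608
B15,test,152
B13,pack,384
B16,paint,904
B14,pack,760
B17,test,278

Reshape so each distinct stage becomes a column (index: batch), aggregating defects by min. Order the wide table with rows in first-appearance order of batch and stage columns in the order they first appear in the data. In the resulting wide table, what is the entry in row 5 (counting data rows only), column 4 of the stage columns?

With rows in first-appearance order of batch, row 5 is batch=B13. stage columns in first-appearance order: test, paint, assemble, pack; column 4 is pack.
Long rows with batch=B13, stage=pack: min(207, 384) = 207.

207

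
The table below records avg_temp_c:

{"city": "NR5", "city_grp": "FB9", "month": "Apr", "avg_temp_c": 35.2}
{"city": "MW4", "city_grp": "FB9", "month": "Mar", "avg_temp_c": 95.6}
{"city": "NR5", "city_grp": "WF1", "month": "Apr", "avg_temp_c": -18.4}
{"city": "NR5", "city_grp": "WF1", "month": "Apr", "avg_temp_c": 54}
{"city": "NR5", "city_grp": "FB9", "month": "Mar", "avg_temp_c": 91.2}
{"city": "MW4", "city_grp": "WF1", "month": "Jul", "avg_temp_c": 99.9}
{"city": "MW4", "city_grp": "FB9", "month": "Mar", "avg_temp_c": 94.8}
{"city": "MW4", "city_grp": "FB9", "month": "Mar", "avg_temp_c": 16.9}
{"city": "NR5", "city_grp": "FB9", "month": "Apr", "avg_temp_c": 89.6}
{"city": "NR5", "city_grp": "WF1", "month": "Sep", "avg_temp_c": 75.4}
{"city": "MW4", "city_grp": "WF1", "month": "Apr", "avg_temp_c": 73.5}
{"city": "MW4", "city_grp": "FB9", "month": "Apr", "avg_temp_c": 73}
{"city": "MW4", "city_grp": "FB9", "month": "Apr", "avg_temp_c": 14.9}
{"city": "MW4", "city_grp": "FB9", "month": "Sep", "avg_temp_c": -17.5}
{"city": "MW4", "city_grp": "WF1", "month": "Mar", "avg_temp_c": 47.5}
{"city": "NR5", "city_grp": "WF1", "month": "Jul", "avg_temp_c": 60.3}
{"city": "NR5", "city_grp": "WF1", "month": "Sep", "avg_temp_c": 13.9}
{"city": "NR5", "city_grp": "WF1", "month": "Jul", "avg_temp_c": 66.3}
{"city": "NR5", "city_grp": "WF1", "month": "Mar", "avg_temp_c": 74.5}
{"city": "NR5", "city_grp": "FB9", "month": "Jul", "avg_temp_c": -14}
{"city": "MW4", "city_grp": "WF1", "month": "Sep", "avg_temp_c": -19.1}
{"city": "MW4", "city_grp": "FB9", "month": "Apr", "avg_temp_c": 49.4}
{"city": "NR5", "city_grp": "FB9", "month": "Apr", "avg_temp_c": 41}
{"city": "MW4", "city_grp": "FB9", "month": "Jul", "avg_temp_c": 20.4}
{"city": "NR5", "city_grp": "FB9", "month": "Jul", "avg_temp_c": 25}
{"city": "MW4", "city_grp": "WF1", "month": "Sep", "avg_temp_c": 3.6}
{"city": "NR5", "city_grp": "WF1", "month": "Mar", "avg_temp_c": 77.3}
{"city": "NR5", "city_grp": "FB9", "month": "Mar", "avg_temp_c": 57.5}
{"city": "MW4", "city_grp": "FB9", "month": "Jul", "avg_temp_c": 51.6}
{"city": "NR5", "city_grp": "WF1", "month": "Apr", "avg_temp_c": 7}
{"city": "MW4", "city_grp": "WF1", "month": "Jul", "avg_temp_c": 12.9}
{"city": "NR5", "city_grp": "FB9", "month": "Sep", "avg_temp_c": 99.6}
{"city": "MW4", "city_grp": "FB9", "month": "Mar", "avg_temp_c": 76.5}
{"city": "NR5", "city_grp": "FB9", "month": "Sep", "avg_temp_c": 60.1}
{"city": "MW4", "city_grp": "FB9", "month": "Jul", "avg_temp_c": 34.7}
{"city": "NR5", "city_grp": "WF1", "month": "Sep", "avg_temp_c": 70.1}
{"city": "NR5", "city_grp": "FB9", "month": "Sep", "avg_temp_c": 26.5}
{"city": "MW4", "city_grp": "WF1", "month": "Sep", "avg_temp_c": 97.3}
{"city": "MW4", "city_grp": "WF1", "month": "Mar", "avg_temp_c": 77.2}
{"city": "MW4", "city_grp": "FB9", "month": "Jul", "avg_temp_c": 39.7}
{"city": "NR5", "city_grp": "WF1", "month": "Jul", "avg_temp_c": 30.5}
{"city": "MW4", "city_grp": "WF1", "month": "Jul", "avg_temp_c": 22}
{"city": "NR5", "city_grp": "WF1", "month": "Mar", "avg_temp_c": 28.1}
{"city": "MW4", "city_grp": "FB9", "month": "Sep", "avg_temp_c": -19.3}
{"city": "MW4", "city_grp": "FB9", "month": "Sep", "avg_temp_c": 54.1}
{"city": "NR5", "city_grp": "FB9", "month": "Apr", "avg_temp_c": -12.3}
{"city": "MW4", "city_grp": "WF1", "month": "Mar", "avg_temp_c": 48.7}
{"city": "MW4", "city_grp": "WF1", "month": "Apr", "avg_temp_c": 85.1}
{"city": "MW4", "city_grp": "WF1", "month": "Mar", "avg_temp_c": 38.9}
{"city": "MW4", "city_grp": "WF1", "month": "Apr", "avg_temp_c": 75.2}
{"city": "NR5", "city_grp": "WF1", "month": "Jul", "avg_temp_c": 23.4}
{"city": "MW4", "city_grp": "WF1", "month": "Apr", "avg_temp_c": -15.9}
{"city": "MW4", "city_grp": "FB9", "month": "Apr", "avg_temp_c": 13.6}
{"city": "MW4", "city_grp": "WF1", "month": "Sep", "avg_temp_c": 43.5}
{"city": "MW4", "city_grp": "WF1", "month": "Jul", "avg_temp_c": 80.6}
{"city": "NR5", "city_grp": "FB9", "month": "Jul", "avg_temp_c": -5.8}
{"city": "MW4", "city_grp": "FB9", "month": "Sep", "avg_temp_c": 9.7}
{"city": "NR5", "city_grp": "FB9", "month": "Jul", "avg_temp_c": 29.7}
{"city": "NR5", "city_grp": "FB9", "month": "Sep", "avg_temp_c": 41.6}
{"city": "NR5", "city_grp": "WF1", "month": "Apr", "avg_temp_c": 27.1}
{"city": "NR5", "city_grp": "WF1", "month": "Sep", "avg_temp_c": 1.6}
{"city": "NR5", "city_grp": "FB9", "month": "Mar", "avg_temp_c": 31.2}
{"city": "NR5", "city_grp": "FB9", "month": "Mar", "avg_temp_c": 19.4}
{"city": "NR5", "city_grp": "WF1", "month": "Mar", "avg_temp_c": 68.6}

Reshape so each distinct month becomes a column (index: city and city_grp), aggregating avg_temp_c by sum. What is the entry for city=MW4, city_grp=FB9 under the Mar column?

Rows with city=MW4, city_grp=FB9 and month=Mar: avg_temp_c values are 95.6, 94.8, 16.9, 76.5.
95.6 + 94.8 + 16.9 + 76.5 = 283.8.

283.8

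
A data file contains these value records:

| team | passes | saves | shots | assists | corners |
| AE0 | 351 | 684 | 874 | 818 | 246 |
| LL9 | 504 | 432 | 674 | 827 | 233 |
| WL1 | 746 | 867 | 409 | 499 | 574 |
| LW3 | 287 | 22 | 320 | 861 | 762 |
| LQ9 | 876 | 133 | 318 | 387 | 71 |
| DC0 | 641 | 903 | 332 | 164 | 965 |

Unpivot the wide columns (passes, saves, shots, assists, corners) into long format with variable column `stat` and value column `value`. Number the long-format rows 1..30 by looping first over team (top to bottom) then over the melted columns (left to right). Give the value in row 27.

30 rows total (6 × 5). Row 27: index ⌊(27-1)/5⌋ = 5 into team → DC0; (27-1) mod 5 = 1 into the melted columns → saves.
So row 27 is (DC0, saves, 903); value = 903.

903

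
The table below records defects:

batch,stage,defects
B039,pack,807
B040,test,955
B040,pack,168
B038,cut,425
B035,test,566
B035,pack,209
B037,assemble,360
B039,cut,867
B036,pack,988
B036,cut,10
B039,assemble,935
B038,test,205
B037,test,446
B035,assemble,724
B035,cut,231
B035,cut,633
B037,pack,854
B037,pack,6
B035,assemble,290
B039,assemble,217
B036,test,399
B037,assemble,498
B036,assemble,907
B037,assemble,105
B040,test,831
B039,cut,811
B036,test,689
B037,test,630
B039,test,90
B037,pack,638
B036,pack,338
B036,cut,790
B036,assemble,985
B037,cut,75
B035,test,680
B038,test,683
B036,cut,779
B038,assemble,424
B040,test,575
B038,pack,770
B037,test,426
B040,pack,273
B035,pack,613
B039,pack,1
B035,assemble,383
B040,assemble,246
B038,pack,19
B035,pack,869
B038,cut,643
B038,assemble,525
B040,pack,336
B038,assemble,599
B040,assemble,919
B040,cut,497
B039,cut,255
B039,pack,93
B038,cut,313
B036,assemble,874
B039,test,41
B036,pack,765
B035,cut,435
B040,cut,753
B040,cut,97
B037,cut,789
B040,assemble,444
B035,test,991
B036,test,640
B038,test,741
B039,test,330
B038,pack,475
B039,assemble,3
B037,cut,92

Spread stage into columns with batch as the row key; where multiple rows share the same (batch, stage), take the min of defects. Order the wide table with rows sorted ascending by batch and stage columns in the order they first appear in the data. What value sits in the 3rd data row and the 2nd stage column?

With rows sorted ascending by batch, row 3 is batch=B037. stage columns in first-appearance order: pack, test, cut, assemble; column 2 is test.
Long rows with batch=B037, stage=test: min(446, 630, 426) = 426.

426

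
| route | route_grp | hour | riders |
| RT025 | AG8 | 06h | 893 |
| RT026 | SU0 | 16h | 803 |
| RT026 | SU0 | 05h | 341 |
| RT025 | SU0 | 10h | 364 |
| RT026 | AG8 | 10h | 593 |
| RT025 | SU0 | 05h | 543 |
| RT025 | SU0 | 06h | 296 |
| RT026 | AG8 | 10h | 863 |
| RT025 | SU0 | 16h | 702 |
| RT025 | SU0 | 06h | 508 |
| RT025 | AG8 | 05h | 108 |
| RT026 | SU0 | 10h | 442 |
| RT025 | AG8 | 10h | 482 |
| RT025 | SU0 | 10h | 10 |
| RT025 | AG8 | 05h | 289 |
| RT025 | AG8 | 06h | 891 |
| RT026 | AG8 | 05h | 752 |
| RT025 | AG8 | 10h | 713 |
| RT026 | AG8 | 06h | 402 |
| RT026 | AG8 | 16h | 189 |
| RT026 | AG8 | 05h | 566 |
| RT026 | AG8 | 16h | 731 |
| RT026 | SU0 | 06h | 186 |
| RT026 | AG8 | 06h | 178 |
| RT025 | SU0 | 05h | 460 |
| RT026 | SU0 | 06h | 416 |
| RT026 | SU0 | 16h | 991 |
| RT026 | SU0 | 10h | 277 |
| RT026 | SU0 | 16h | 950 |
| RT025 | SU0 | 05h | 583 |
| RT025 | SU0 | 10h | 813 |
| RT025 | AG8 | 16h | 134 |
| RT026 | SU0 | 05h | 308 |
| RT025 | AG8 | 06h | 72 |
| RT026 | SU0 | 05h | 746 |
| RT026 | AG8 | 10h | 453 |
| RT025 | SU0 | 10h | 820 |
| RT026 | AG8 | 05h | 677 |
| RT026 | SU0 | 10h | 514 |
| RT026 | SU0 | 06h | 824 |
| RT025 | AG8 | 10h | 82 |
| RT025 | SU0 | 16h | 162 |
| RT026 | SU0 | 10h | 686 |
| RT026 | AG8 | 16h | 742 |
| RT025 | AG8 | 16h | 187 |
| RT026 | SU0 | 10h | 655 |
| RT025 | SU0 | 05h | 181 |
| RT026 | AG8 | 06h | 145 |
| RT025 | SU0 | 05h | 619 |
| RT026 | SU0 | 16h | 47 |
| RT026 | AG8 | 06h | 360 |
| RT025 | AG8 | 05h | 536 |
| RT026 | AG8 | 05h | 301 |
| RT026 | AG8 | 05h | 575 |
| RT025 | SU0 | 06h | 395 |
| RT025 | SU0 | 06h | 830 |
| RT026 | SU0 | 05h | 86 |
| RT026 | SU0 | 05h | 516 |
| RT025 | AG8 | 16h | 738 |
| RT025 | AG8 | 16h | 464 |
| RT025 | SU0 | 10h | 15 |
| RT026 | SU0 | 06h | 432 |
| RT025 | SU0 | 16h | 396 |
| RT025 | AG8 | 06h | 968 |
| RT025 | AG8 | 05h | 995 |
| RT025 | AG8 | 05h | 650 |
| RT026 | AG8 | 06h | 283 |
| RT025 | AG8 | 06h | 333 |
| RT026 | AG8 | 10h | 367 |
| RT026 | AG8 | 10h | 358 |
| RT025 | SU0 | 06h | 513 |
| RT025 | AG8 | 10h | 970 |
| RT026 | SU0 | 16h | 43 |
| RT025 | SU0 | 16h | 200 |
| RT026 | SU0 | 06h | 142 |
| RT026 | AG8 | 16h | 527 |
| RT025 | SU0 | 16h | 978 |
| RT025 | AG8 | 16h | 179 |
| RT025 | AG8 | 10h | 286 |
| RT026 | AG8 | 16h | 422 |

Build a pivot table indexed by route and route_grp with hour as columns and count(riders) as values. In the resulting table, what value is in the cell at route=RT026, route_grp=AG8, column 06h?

5

Rows with route=RT026, route_grp=AG8 and hour=06h: riders values are 402, 178, 145, 360, 283.
5 rows match — count = 5.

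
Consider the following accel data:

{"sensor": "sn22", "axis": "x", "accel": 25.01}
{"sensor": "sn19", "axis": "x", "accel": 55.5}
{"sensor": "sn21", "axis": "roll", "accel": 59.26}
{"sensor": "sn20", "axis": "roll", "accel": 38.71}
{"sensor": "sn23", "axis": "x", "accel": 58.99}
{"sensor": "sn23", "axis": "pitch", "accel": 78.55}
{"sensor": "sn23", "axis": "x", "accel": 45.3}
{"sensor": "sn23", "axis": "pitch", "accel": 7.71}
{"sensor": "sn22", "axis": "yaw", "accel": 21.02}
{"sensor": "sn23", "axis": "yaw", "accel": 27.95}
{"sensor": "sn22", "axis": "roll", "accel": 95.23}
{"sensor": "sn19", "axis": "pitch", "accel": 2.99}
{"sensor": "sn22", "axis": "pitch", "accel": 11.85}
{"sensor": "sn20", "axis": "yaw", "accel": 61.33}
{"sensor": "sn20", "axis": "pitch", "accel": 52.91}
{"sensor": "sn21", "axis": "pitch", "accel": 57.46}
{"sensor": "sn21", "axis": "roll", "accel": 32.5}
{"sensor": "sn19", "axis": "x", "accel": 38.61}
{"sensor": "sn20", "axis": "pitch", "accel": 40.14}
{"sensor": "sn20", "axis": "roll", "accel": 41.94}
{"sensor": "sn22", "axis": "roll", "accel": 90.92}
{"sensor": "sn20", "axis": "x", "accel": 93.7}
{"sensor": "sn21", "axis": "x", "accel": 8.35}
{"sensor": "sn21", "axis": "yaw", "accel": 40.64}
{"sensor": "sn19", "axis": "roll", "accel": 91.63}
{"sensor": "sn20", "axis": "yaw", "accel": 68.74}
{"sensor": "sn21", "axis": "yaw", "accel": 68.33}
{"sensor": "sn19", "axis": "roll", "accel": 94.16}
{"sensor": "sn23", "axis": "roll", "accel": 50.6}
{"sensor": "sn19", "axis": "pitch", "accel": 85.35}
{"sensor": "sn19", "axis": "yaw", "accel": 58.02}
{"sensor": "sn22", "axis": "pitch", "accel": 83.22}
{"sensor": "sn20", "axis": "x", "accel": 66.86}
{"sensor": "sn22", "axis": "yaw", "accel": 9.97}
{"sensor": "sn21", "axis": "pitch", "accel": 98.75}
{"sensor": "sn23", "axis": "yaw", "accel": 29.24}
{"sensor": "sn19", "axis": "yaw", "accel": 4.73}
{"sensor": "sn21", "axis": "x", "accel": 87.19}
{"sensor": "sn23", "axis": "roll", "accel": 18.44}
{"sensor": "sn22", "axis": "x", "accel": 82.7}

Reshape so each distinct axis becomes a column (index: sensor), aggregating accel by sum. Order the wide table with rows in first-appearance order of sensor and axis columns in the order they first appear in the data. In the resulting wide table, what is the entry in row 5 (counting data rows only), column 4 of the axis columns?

57.19

With rows in first-appearance order of sensor, row 5 is sensor=sn23. axis columns in first-appearance order: x, roll, pitch, yaw; column 4 is yaw.
Long rows with sensor=sn23, axis=yaw: 27.95 + 29.24 = 57.19.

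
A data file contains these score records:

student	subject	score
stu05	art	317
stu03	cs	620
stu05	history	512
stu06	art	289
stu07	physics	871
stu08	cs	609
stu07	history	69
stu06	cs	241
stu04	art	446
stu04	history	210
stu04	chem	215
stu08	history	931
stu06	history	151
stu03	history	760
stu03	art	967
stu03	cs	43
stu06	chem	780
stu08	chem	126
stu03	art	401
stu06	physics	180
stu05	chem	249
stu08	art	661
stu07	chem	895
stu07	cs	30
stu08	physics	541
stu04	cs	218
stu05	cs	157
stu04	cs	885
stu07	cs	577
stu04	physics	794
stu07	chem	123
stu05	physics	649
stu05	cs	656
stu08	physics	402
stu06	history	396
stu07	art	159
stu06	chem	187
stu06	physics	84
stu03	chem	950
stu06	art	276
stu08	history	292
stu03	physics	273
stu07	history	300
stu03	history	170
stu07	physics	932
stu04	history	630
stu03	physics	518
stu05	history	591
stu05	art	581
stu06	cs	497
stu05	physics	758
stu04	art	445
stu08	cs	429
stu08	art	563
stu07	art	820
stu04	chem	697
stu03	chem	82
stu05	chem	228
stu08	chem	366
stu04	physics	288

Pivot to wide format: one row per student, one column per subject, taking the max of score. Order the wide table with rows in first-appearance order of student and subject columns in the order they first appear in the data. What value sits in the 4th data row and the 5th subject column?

895

With rows in first-appearance order of student, row 4 is student=stu07. subject columns in first-appearance order: art, cs, history, physics, chem; column 5 is chem.
Long rows with student=stu07, subject=chem: max(895, 123) = 895.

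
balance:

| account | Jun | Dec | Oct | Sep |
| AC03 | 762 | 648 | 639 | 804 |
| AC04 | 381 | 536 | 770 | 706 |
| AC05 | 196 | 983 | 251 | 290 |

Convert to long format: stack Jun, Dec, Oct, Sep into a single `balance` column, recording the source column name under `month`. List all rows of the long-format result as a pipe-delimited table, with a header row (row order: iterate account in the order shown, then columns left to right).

| account | month | balance |
| AC03 | Jun | 762 |
| AC03 | Dec | 648 |
| AC03 | Oct | 639 |
| AC03 | Sep | 804 |
| AC04 | Jun | 381 |
| AC04 | Dec | 536 |
| AC04 | Oct | 770 |
| AC04 | Sep | 706 |
| AC05 | Jun | 196 |
| AC05 | Dec | 983 |
| AC05 | Oct | 251 |
| AC05 | Sep | 290 |

Each (account, column) pair becomes one row: 3 × 4 = 12 rows.
For example, (AC03, Jun) → balance=762.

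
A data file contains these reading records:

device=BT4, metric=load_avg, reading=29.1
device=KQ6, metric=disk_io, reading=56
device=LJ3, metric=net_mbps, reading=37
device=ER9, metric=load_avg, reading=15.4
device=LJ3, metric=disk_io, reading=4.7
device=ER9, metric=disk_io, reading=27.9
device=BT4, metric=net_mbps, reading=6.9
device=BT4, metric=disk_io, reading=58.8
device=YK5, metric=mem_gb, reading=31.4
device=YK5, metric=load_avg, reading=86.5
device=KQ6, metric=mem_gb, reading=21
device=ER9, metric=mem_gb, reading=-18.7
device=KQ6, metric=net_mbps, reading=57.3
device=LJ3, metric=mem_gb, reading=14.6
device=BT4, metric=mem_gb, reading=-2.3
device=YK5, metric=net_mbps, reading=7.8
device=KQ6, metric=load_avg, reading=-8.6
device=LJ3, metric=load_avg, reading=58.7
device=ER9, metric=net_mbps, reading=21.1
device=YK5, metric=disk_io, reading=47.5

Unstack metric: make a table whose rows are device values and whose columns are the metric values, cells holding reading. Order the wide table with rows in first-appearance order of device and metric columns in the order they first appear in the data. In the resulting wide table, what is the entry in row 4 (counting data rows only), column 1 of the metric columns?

With rows in first-appearance order of device, row 4 is device=ER9. metric columns in first-appearance order: load_avg, disk_io, net_mbps, mem_gb; column 1 is load_avg.
Long rows with device=ER9, metric=load_avg: reading = 15.4.

15.4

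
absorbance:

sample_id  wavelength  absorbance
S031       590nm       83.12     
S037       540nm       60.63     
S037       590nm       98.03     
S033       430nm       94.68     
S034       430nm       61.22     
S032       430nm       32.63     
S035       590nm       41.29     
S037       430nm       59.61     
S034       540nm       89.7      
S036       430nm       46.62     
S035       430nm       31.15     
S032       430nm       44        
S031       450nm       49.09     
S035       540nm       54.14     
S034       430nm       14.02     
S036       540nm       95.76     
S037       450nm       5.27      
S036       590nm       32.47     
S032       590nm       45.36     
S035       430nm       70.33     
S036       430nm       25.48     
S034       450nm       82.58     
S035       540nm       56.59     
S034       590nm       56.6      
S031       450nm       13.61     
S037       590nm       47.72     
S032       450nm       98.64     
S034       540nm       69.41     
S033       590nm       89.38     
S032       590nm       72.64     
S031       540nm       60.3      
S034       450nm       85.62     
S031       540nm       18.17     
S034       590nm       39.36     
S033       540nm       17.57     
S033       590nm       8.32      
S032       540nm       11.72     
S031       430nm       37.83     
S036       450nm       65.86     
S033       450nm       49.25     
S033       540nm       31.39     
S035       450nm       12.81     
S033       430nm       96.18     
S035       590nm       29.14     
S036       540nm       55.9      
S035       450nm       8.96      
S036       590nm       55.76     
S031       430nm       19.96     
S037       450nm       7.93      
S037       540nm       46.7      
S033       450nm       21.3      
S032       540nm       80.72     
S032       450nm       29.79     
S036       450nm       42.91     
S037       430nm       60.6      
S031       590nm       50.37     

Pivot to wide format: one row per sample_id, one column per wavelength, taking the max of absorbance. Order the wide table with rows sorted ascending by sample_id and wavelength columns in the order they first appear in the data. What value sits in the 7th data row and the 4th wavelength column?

7.93

With rows sorted ascending by sample_id, row 7 is sample_id=S037. wavelength columns in first-appearance order: 590nm, 540nm, 430nm, 450nm; column 4 is 450nm.
Long rows with sample_id=S037, wavelength=450nm: max(5.27, 7.93) = 7.93.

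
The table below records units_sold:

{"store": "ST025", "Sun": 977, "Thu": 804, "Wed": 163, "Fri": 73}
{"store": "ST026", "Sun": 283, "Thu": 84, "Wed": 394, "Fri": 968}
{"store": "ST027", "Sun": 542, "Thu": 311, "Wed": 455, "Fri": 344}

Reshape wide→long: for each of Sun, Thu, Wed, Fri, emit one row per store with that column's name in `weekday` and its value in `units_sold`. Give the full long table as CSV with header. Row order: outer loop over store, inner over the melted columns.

store,weekday,units_sold
ST025,Sun,977
ST025,Thu,804
ST025,Wed,163
ST025,Fri,73
ST026,Sun,283
ST026,Thu,84
ST026,Wed,394
ST026,Fri,968
ST027,Sun,542
ST027,Thu,311
ST027,Wed,455
ST027,Fri,344

Each (store, column) pair becomes one row: 3 × 4 = 12 rows.
For example, (ST025, Sun) → units_sold=977.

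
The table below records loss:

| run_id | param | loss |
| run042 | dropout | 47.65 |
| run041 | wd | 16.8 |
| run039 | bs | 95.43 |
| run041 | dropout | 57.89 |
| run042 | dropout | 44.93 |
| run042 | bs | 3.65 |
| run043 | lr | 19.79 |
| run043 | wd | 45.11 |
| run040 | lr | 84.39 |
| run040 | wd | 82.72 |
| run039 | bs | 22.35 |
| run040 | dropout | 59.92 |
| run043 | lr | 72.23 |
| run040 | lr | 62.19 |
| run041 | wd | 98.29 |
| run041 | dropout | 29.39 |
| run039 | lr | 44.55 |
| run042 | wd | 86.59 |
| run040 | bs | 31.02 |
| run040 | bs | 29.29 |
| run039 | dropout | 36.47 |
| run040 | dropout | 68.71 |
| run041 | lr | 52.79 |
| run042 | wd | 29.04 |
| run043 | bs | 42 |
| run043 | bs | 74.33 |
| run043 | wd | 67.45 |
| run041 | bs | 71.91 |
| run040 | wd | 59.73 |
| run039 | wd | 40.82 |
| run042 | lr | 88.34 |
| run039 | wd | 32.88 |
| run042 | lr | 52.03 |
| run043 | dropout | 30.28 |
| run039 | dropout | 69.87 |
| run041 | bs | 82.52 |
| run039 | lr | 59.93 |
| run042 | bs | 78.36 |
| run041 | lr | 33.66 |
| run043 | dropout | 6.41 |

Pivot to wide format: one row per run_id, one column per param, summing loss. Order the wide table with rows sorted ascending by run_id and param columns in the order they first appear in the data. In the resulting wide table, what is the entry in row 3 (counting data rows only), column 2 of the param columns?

With rows sorted ascending by run_id, row 3 is run_id=run041. param columns in first-appearance order: dropout, wd, bs, lr; column 2 is wd.
Long rows with run_id=run041, param=wd: 16.8 + 98.29 = 115.09.

115.09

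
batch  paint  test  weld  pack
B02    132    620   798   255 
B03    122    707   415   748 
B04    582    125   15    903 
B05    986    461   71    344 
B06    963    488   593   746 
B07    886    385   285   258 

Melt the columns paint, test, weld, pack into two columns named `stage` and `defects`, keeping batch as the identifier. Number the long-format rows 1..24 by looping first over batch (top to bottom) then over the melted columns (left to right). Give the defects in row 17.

963

24 rows total (6 × 4). Row 17: index ⌊(17-1)/4⌋ = 4 into batch → B06; (17-1) mod 4 = 0 into the melted columns → paint.
So row 17 is (B06, paint, 963); defects = 963.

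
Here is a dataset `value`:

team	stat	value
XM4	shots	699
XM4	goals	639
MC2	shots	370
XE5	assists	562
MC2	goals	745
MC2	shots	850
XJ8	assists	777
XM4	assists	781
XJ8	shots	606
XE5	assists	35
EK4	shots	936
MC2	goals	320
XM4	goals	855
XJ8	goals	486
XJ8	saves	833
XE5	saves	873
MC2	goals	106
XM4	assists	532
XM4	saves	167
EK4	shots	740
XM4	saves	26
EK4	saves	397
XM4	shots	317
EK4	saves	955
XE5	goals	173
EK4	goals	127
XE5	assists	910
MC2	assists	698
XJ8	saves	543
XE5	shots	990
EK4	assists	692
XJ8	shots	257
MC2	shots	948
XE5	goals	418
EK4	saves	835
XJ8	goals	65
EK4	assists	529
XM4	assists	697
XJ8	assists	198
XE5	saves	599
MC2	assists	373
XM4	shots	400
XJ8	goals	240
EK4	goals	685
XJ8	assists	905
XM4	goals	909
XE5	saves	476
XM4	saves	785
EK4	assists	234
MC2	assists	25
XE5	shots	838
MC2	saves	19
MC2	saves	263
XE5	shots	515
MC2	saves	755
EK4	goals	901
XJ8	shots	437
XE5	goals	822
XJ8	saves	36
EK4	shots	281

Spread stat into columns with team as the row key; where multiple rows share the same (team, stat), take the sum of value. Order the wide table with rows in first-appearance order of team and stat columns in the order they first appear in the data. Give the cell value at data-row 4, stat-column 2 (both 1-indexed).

With rows in first-appearance order of team, row 4 is team=XJ8. stat columns in first-appearance order: shots, goals, assists, saves; column 2 is goals.
Long rows with team=XJ8, stat=goals: 486 + 65 + 240 = 791.

791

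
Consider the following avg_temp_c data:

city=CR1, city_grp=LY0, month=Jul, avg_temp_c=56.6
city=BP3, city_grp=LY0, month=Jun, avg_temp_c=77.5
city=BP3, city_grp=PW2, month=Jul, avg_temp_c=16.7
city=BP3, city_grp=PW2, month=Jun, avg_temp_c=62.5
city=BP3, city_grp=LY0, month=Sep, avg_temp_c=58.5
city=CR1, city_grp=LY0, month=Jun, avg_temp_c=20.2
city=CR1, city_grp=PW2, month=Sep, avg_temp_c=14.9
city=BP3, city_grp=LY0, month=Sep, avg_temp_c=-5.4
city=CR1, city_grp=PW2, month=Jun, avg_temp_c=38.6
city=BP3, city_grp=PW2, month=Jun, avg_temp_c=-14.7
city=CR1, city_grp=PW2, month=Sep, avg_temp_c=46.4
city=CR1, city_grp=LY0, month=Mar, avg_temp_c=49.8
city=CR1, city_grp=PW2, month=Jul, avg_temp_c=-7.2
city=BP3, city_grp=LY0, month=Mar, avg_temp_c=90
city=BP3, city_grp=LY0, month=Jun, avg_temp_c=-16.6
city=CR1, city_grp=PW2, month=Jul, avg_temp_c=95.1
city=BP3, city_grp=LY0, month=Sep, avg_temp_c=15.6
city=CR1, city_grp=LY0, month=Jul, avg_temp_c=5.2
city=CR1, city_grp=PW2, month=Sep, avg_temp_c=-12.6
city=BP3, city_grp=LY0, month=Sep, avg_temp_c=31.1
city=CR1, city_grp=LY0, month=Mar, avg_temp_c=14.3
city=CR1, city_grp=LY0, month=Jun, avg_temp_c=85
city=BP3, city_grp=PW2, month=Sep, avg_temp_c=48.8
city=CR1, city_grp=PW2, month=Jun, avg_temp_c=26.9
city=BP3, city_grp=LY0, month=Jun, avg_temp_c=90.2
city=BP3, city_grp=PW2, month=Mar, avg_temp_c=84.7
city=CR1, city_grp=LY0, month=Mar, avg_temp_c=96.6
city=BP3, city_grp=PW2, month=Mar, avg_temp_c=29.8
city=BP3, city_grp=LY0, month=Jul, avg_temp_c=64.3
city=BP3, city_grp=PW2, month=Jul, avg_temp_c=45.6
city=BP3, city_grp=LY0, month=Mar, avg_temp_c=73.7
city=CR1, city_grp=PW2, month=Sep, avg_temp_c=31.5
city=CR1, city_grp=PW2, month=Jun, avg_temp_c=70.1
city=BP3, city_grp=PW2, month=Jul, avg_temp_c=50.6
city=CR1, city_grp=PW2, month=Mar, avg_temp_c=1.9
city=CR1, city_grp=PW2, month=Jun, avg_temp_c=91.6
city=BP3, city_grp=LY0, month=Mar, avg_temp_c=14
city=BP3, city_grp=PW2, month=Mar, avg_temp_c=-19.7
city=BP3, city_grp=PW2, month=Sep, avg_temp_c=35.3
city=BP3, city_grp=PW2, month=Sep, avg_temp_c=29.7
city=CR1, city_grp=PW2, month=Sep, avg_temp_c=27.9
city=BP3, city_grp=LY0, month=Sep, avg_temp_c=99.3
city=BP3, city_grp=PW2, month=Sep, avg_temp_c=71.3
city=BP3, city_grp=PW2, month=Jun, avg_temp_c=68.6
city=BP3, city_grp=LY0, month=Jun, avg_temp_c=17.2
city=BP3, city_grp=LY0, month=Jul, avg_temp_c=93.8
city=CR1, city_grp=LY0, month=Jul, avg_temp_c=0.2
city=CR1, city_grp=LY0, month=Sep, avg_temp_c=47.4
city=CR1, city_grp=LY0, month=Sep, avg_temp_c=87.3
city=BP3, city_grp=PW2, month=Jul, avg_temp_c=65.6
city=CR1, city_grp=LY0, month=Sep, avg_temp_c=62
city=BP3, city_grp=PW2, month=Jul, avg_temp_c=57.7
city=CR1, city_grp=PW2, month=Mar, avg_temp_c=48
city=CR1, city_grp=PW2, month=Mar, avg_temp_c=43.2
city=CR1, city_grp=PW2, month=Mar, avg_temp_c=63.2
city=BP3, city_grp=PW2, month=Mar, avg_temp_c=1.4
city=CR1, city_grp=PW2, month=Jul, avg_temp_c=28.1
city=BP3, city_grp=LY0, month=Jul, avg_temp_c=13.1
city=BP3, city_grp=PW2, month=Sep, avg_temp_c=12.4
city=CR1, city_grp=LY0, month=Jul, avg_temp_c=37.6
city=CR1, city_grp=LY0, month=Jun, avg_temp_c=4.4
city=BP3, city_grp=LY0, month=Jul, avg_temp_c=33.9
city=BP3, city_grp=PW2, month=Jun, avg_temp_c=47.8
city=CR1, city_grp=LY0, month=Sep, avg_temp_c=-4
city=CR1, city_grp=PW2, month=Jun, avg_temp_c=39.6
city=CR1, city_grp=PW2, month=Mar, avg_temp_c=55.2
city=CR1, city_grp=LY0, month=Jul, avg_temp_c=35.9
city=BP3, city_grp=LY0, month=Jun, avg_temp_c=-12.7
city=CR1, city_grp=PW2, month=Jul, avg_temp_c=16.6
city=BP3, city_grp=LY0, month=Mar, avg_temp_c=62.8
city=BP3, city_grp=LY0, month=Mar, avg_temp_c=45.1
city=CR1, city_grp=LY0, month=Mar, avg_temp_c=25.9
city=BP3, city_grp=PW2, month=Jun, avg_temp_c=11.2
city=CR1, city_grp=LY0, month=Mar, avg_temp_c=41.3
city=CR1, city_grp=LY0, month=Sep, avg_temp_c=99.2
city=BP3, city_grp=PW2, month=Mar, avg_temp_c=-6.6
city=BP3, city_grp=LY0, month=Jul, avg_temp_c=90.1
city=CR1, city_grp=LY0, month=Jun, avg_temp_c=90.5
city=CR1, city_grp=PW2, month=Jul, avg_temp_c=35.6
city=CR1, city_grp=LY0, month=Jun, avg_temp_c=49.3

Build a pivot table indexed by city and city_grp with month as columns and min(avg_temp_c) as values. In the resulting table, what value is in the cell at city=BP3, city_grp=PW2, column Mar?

-19.7

Rows with city=BP3, city_grp=PW2 and month=Mar: avg_temp_c values are 84.7, 29.8, -19.7, 1.4, -6.6.
min(84.7, 29.8, -19.7, 1.4, -6.6) = -19.7.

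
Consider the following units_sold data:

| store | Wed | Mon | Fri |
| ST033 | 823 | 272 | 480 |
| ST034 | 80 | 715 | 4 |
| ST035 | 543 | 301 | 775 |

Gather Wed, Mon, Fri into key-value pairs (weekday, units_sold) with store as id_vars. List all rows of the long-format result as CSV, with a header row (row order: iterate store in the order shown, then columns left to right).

Each (store, column) pair becomes one row: 3 × 3 = 9 rows.
For example, (ST033, Wed) → units_sold=823.

store,weekday,units_sold
ST033,Wed,823
ST033,Mon,272
ST033,Fri,480
ST034,Wed,80
ST034,Mon,715
ST034,Fri,4
ST035,Wed,543
ST035,Mon,301
ST035,Fri,775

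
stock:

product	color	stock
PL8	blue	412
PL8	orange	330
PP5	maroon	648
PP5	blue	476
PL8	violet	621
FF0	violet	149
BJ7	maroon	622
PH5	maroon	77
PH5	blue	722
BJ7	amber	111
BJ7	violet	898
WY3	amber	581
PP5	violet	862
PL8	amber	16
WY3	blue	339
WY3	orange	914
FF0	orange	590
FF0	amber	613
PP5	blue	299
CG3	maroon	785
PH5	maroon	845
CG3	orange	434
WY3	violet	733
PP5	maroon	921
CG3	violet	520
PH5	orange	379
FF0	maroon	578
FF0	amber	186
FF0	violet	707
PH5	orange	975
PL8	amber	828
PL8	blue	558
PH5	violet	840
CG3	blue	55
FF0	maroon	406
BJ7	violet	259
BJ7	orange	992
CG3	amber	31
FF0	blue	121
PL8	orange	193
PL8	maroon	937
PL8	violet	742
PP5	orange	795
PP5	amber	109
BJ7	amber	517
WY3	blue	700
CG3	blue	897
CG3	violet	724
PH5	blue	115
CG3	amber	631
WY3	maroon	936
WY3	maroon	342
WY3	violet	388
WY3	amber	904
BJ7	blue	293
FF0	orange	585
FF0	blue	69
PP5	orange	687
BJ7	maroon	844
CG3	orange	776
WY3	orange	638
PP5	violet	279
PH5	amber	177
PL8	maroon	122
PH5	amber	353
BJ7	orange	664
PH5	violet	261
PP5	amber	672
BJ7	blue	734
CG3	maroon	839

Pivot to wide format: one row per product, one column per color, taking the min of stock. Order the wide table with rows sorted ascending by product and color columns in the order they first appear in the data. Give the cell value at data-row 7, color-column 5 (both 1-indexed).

581

With rows sorted ascending by product, row 7 is product=WY3. color columns in first-appearance order: blue, orange, maroon, violet, amber; column 5 is amber.
Long rows with product=WY3, color=amber: min(581, 904) = 581.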